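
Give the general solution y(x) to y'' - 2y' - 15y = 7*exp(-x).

y = -7*exp(-x)/12 + C1*exp(-3*x) + C2*exp(5*x)

Characteristic equation r² - 2r - 15 = 0 factors as (r + 3)(r - 5) = 0, so r = -3, 5.
Hence y_h = C1*exp(-3*x) + C2*exp(5*x).
Try y_p = A*exp(-x). Substituting into the equation and dividing by exp(-x) gives A = -7/12, so y_p = -7*exp(-x)/12.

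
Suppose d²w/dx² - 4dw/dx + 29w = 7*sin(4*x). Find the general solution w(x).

w = 91*sin(4*x)/425 + 112*cos(4*x)/425 + C1*cos(5*x)*exp(2*x) + C2*exp(2*x)*sin(5*x)

Characteristic equation r² - 4r + 29 = 0 has discriminant (-4)² - 4·(29) = -100 < 0, so r = 2 ± 5i.
Hence w_h = C1*cos(5*x)*exp(2*x) + C2*exp(2*x)*sin(5*x).
Try w_p = A*cos(4*x) + B*sin(4*x). Substituting and equating the coefficients of cos(4x) and sin(4x) gives A = 112/425, B = 91/425, so w_p = 91*sin(4*x)/425 + 112*cos(4*x)/425.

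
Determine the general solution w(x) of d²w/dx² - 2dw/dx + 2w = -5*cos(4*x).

w = 2*sin(4*x)/13 + 7*cos(4*x)/26 + C1*cos(x)*exp(x) + C2*exp(x)*sin(x)

Characteristic equation r² - 2r + 2 = 0 has discriminant (-2)² - 4·(2) = -4 < 0, so r = 1 ± i.
Hence w_h = C1*cos(x)*exp(x) + C2*exp(x)*sin(x).
Try w_p = A*cos(4*x) + B*sin(4*x). Substituting and equating the coefficients of cos(4x) and sin(4x) gives A = 7/26, B = 2/13, so w_p = 2*sin(4*x)/13 + 7*cos(4*x)/26.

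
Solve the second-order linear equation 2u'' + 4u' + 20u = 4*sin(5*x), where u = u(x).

Divide through by 2: u'' + 2u' + 10u = 2*sin(5*x).
Characteristic equation r² + 2r + 10 = 0 has discriminant (2)² - 4·(10) = -36 < 0, so r = -1 ± 3i.
Hence u_h = C1*cos(3*x)*exp(-x) + C2*exp(-x)*sin(3*x).
Try u_p = A*cos(5*x) + B*sin(5*x). Substituting and equating the coefficients of cos(5x) and sin(5x) gives A = -4/65, B = -6/65, so u_p = -6*sin(5*x)/65 - 4*cos(5*x)/65.

u = -6*sin(5*x)/65 - 4*cos(5*x)/65 + C1*cos(3*x)*exp(-x) + C2*exp(-x)*sin(3*x)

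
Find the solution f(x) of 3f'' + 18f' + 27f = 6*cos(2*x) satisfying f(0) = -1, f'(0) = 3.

f = -179*exp(-3*x)/169 + 10*cos(2*x)/169 + 24*sin(2*x)/169 - 6*x*exp(-3*x)/13

Divide through by 3: f'' + 6f' + 9f = 2*cos(2*x).
Characteristic equation r² + 6r + 9 = 0 has discriminant (6)² - 4·(9) = 0, so r = -3 is a repeated root.
Hence f_h = (C1 + C2*x)*exp(-3*x).
Try f_p = A*cos(2*x) + B*sin(2*x). Substituting and equating the coefficients of cos(2x) and sin(2x) gives A = 10/169, B = 24/169, so f_p = 10*cos(2*x)/169 + 24*sin(2*x)/169.
General solution: f = 10*cos(2*x)/169 + 24*sin(2*x)/169 + C1*exp(-3*x) + C2*x*exp(-3*x).
Apply the initial conditions: f(0) = 10/169 + C1 = -1 and f'(0) = 48/169 + C2 - 3*C1 = 3. Solving gives C1 = -179/169, C2 = -6/13.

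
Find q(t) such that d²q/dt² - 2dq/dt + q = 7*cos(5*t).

q = -42*cos(5*t)/169 - 35*sin(5*t)/338 + C1*exp(t) + C2*t*exp(t)

Characteristic equation r² - 2r + 1 = 0 has discriminant (-2)² - 4·(1) = 0, so r = 1 is a repeated root.
Hence q_h = (C1 + C2*t)*exp(t).
Try q_p = A*cos(5*t) + B*sin(5*t). Substituting and equating the coefficients of cos(5t) and sin(5t) gives A = -42/169, B = -35/338, so q_p = -42*cos(5*t)/169 - 35*sin(5*t)/338.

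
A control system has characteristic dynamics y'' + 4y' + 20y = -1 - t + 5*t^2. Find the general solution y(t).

Characteristic equation r² + 4r + 20 = 0 has discriminant (4)² - 4·(20) = -64 < 0, so r = -2 ± 4i.
Hence y_h = C1*cos(4*t)*exp(-2*t) + C2*exp(-2*t)*sin(4*t).
For the particular solution try y_p = A0 + A1*t + A2*t^2. Substituting and matching coefficients of each power of t gives A0 = -9/200, A1 = -3/20, A2 = 1/4, so y_p = -9/200 - 3*t/20 + t^2/4.

y = -9/200 - 3*t/20 + t**2/4 + C1*cos(4*t)*exp(-2*t) + C2*exp(-2*t)*sin(4*t)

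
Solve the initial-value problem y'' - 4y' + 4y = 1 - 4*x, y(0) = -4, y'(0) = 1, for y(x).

y = -3/4 - x - 13*exp(2*x)/4 + 17*x*exp(2*x)/2

Characteristic equation r² - 4r + 4 = 0 has discriminant (-4)² - 4·(4) = 0, so r = 2 is a repeated root.
Hence y_h = (C1 + C2*x)*exp(2*x).
For the particular solution try y_p = A0 + A1*x. Substituting and matching coefficients of each power of x gives A0 = -3/4, A1 = -1, so y_p = -3/4 - x.
General solution: y = -3/4 - x + C1*exp(2*x) + C2*x*exp(2*x).
Apply the initial conditions: y(0) = -3/4 + C1 = -4 and y'(0) = -1 + C2 + 2*C1 = 1. Solving gives C1 = -13/4, C2 = 17/2.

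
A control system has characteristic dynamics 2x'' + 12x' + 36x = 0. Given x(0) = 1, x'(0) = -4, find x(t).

Divide through by 2: x'' + 6x' + 18x = 0.
Characteristic equation r² + 6r + 18 = 0 has discriminant (6)² - 4·(18) = -36 < 0, so r = -3 ± 3i.
Hence x_h = C1*cos(3*t)*exp(-3*t) + C2*exp(-3*t)*sin(3*t).
Apply the initial conditions: x(0) = C1 = 1 and x'(0) = -3*C1 + 3*C2 = -4. Solving gives C1 = 1, C2 = -1/3.

x = cos(3*t)*exp(-3*t) - exp(-3*t)*sin(3*t)/3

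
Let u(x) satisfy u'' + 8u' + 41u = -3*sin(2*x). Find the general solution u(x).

u = -111*sin(2*x)/1625 + 48*cos(2*x)/1625 + C1*cos(5*x)*exp(-4*x) + C2*exp(-4*x)*sin(5*x)

Characteristic equation r² + 8r + 41 = 0 has discriminant (8)² - 4·(41) = -100 < 0, so r = -4 ± 5i.
Hence u_h = C1*cos(5*x)*exp(-4*x) + C2*exp(-4*x)*sin(5*x).
Try u_p = A*cos(2*x) + B*sin(2*x). Substituting and equating the coefficients of cos(2x) and sin(2x) gives A = 48/1625, B = -111/1625, so u_p = -111*sin(2*x)/1625 + 48*cos(2*x)/1625.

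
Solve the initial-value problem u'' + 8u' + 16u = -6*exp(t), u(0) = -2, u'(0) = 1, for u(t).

u = -44*exp(-4*t)/25 - 6*exp(t)/25 - 29*t*exp(-4*t)/5

Characteristic equation r² + 8r + 16 = 0 has discriminant (8)² - 4·(16) = 0, so r = -4 is a repeated root.
Hence u_h = (C1 + C2*t)*exp(-4*t).
Try u_p = A*exp(t). Substituting into the equation and dividing by exp(t) gives A = -6/25, so u_p = -6*exp(t)/25.
General solution: u = -6*exp(t)/25 + C1*exp(-4*t) + C2*t*exp(-4*t).
Apply the initial conditions: u(0) = -6/25 + C1 = -2 and u'(0) = -6/25 + C2 - 4*C1 = 1. Solving gives C1 = -44/25, C2 = -29/5.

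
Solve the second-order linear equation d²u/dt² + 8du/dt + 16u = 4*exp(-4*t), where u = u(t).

u = C1*exp(-4*t) + 2*t**2*exp(-4*t) + C2*t*exp(-4*t)

Characteristic equation r² + 8r + 16 = 0 has discriminant (8)² - 4·(16) = 0, so r = -4 is a repeated root.
Hence u_h = (C1 + C2*t)*exp(-4*t).
Since exp(-4*t) solves the homogeneous equation (r = -4 is a root of multiplicity 2), multiply the trial by t^2. Try u_p = A*t^2*exp(-4*t). Substituting into the equation and dividing by exp(-4*t) gives A = 2, so u_p = 2*t^2*exp(-4*t).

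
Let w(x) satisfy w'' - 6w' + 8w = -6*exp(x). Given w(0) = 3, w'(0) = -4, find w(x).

w = -6*exp(4*x) - 2*exp(x) + 11*exp(2*x)

Characteristic equation r² - 6r + 8 = 0 factors as (r - 2)(r - 4) = 0, so r = 2, 4.
Hence w_h = C1*exp(2*x) + C2*exp(4*x).
Try w_p = A*exp(x). Substituting into the equation and dividing by exp(x) gives A = -2, so w_p = -2*exp(x).
General solution: w = -2*exp(x) + C1*exp(2*x) + C2*exp(4*x).
Apply the initial conditions: w(0) = -2 + C1 + C2 = 3 and w'(0) = -2 + 2*C1 + 4*C2 = -4. Solving gives C1 = 11, C2 = -6.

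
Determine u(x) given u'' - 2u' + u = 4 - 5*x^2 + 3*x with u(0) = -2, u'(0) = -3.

u = -20 - 17*x - 5*x**2 + 18*exp(x) - 4*x*exp(x)

Characteristic equation r² - 2r + 1 = 0 has discriminant (-2)² - 4·(1) = 0, so r = 1 is a repeated root.
Hence u_h = (C1 + C2*x)*exp(x).
For the particular solution try u_p = A0 + A1*x + A2*x^2. Substituting and matching coefficients of each power of x gives A0 = -20, A1 = -17, A2 = -5, so u_p = -20 - 17*x - 5*x^2.
General solution: u = -20 - 17*x - 5*x^2 + C1*exp(x) + C2*x*exp(x).
Apply the initial conditions: u(0) = -20 + C1 = -2 and u'(0) = -17 + C1 + C2 = -3. Solving gives C1 = 18, C2 = -4.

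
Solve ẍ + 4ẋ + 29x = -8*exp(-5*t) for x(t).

x = -4*exp(-5*t)/17 + C1*cos(5*t)*exp(-2*t) + C2*exp(-2*t)*sin(5*t)

Characteristic equation r² + 4r + 29 = 0 has discriminant (4)² - 4·(29) = -100 < 0, so r = -2 ± 5i.
Hence x_h = C1*cos(5*t)*exp(-2*t) + C2*exp(-2*t)*sin(5*t).
Try x_p = A*exp(-5*t). Substituting into the equation and dividing by exp(-5*t) gives A = -4/17, so x_p = -4*exp(-5*t)/17.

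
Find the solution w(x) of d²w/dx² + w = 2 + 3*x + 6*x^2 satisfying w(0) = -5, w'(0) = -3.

w = -10 - 6*sin(x) + 3*x + 5*cos(x) + 6*x**2

Characteristic equation r² + 1 = 0 has discriminant (0)² - 4·(1) = -4 < 0, so r = ± i.
Hence w_h = C1*cos(x) + C2*sin(x).
For the particular solution try w_p = A0 + A1*x + A2*x^2. Substituting and matching coefficients of each power of x gives A0 = -10, A1 = 3, A2 = 6, so w_p = -10 + 3*x + 6*x^2.
General solution: w = -10 + 3*x + 6*x^2 + C1*cos(x) + C2*sin(x).
Apply the initial conditions: w(0) = -10 + C1 = -5 and w'(0) = 3 + C2 = -3. Solving gives C1 = 5, C2 = -6.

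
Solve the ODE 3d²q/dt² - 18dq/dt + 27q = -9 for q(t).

Divide through by 3: q'' - 6q' + 9q = -3.
Characteristic equation r² - 6r + 9 = 0 has discriminant (-6)² - 4·(9) = 0, so r = 3 is a repeated root.
Hence q_h = (C1 + C2*t)*exp(3*t).
For the particular solution try q_p = A0. Substituting and matching coefficients of each power of t gives A0 = -1/3, so q_p = -1/3.

q = -1/3 + C1*exp(3*t) + C2*t*exp(3*t)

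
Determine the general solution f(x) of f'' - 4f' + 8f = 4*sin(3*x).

f = -4*sin(3*x)/145 + 48*cos(3*x)/145 + C1*cos(2*x)*exp(2*x) + C2*exp(2*x)*sin(2*x)

Characteristic equation r² - 4r + 8 = 0 has discriminant (-4)² - 4·(8) = -16 < 0, so r = 2 ± 2i.
Hence f_h = C1*cos(2*x)*exp(2*x) + C2*exp(2*x)*sin(2*x).
Try f_p = A*cos(3*x) + B*sin(3*x). Substituting and equating the coefficients of cos(3x) and sin(3x) gives A = 48/145, B = -4/145, so f_p = -4*sin(3*x)/145 + 48*cos(3*x)/145.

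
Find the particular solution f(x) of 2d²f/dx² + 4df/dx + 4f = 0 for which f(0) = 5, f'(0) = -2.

f = 3*exp(-x)*sin(x) + 5*cos(x)*exp(-x)

Divide through by 2: f'' + 2f' + 2f = 0.
Characteristic equation r² + 2r + 2 = 0 has discriminant (2)² - 4·(2) = -4 < 0, so r = -1 ± i.
Hence f_h = C1*cos(x)*exp(-x) + C2*exp(-x)*sin(x).
Apply the initial conditions: f(0) = C1 = 5 and f'(0) = C2 - C1 = -2. Solving gives C1 = 5, C2 = 3.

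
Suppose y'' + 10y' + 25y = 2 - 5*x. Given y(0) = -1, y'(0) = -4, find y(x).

y = 4/25 - 29*exp(-5*x)/25 - x/5 - 48*x*exp(-5*x)/5

Characteristic equation r² + 10r + 25 = 0 has discriminant (10)² - 4·(25) = 0, so r = -5 is a repeated root.
Hence y_h = (C1 + C2*x)*exp(-5*x).
For the particular solution try y_p = A0 + A1*x. Substituting and matching coefficients of each power of x gives A0 = 4/25, A1 = -1/5, so y_p = 4/25 - x/5.
General solution: y = 4/25 - x/5 + C1*exp(-5*x) + C2*x*exp(-5*x).
Apply the initial conditions: y(0) = 4/25 + C1 = -1 and y'(0) = -1/5 + C2 - 5*C1 = -4. Solving gives C1 = -29/25, C2 = -48/5.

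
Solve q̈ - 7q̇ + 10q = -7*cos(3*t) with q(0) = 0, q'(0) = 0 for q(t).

q = -35*exp(5*t)/102 - 7*cos(3*t)/442 + 14*exp(2*t)/39 + 147*sin(3*t)/442

Characteristic equation r² - 7r + 10 = 0 factors as (r - 2)(r - 5) = 0, so r = 2, 5.
Hence q_h = C1*exp(2*t) + C2*exp(5*t).
Try q_p = A*cos(3*t) + B*sin(3*t). Substituting and equating the coefficients of cos(3t) and sin(3t) gives A = -7/442, B = 147/442, so q_p = -7*cos(3*t)/442 + 147*sin(3*t)/442.
General solution: q = -7*cos(3*t)/442 + 147*sin(3*t)/442 + C1*exp(2*t) + C2*exp(5*t).
Apply the initial conditions: q(0) = -7/442 + C1 + C2 = 0 and q'(0) = 441/442 + 2*C1 + 5*C2 = 0. Solving gives C1 = 14/39, C2 = -35/102.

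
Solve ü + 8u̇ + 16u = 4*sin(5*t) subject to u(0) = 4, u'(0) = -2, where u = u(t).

u = -160*cos(5*t)/1681 - 36*sin(5*t)/1681 + 6884*exp(-4*t)/1681 + 594*t*exp(-4*t)/41

Characteristic equation r² + 8r + 16 = 0 has discriminant (8)² - 4·(16) = 0, so r = -4 is a repeated root.
Hence u_h = (C1 + C2*t)*exp(-4*t).
Try u_p = A*cos(5*t) + B*sin(5*t). Substituting and equating the coefficients of cos(5t) and sin(5t) gives A = -160/1681, B = -36/1681, so u_p = -160*cos(5*t)/1681 - 36*sin(5*t)/1681.
General solution: u = -160*cos(5*t)/1681 - 36*sin(5*t)/1681 + C1*exp(-4*t) + C2*t*exp(-4*t).
Apply the initial conditions: u(0) = -160/1681 + C1 = 4 and u'(0) = -180/1681 + C2 - 4*C1 = -2. Solving gives C1 = 6884/1681, C2 = 594/41.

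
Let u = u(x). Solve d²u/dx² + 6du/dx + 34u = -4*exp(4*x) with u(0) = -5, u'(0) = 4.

Characteristic equation r² + 6r + 34 = 0 has discriminant (6)² - 4·(34) = -100 < 0, so r = -3 ± 5i.
Hence u_h = C1*cos(5*x)*exp(-3*x) + C2*exp(-3*x)*sin(5*x).
Try u_p = A*exp(4*x). Substituting into the equation and dividing by exp(4*x) gives A = -2/37, so u_p = -2*exp(4*x)/37.
General solution: u = -2*exp(4*x)/37 + C1*cos(5*x)*exp(-3*x) + C2*exp(-3*x)*sin(5*x).
Apply the initial conditions: u(0) = -2/37 + C1 = -5 and u'(0) = -8/37 - 3*C1 + 5*C2 = 4. Solving gives C1 = -183/37, C2 = -393/185.

u = -2*exp(4*x)/37 - 393*exp(-3*x)*sin(5*x)/185 - 183*cos(5*x)*exp(-3*x)/37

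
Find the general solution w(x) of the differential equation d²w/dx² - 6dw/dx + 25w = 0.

w = C1*cos(4*x)*exp(3*x) + C2*exp(3*x)*sin(4*x)

Characteristic equation r² - 6r + 25 = 0 has discriminant (-6)² - 4·(25) = -64 < 0, so r = 3 ± 4i.
Hence w_h = C1*cos(4*x)*exp(3*x) + C2*exp(3*x)*sin(4*x).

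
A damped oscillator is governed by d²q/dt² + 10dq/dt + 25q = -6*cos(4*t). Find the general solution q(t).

Characteristic equation r² + 10r + 25 = 0 has discriminant (10)² - 4·(25) = 0, so r = -5 is a repeated root.
Hence q_h = (C1 + C2*t)*exp(-5*t).
Try q_p = A*cos(4*t) + B*sin(4*t). Substituting and equating the coefficients of cos(4t) and sin(4t) gives A = -54/1681, B = -240/1681, so q_p = -240*sin(4*t)/1681 - 54*cos(4*t)/1681.

q = -240*sin(4*t)/1681 - 54*cos(4*t)/1681 + C1*exp(-5*t) + C2*t*exp(-5*t)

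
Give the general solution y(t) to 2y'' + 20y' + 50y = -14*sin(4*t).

y = -63*sin(4*t)/1681 + 280*cos(4*t)/1681 + C1*exp(-5*t) + C2*t*exp(-5*t)

Divide through by 2: y'' + 10y' + 25y = -7*sin(4*t).
Characteristic equation r² + 10r + 25 = 0 has discriminant (10)² - 4·(25) = 0, so r = -5 is a repeated root.
Hence y_h = (C1 + C2*t)*exp(-5*t).
Try y_p = A*cos(4*t) + B*sin(4*t). Substituting and equating the coefficients of cos(4t) and sin(4t) gives A = 280/1681, B = -63/1681, so y_p = -63*sin(4*t)/1681 + 280*cos(4*t)/1681.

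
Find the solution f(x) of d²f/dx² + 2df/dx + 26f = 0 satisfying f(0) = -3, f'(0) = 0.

f = -3*cos(5*x)*exp(-x) - 3*exp(-x)*sin(5*x)/5

Characteristic equation r² + 2r + 26 = 0 has discriminant (2)² - 4·(26) = -100 < 0, so r = -1 ± 5i.
Hence f_h = C1*cos(5*x)*exp(-x) + C2*exp(-x)*sin(5*x).
Apply the initial conditions: f(0) = C1 = -3 and f'(0) = -C1 + 5*C2 = 0. Solving gives C1 = -3, C2 = -3/5.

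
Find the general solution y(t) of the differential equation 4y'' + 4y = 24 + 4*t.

Divide through by 4: y'' + y = 6 + t.
Characteristic equation r² + 1 = 0 has discriminant (0)² - 4·(1) = -4 < 0, so r = ± i.
Hence y_h = C1*cos(t) + C2*sin(t).
For the particular solution try y_p = A0 + A1*t. Substituting and matching coefficients of each power of t gives A0 = 6, A1 = 1, so y_p = 6 + t.

y = 6 + t + C1*cos(t) + C2*sin(t)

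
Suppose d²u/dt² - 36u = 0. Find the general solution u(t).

u = C1*exp(-6*t) + C2*exp(6*t)

Characteristic equation r² - 36 = 0 factors as (r + 6)(r - 6) = 0, so r = -6, 6.
Hence u_h = C1*exp(-6*t) + C2*exp(6*t).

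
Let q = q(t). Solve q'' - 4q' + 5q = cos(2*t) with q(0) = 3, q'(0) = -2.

q = -8*sin(2*t)/65 + cos(2*t)/65 - 502*exp(2*t)*sin(t)/65 + 194*cos(t)*exp(2*t)/65

Characteristic equation r² - 4r + 5 = 0 has discriminant (-4)² - 4·(5) = -4 < 0, so r = 2 ± i.
Hence q_h = C1*cos(t)*exp(2*t) + C2*exp(2*t)*sin(t).
Try q_p = A*cos(2*t) + B*sin(2*t). Substituting and equating the coefficients of cos(2t) and sin(2t) gives A = 1/65, B = -8/65, so q_p = -8*sin(2*t)/65 + cos(2*t)/65.
General solution: q = -8*sin(2*t)/65 + cos(2*t)/65 + C1*cos(t)*exp(2*t) + C2*exp(2*t)*sin(t).
Apply the initial conditions: q(0) = 1/65 + C1 = 3 and q'(0) = -16/65 + C2 + 2*C1 = -2. Solving gives C1 = 194/65, C2 = -502/65.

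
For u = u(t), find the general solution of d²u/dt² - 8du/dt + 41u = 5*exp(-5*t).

u = 5*exp(-5*t)/106 + C1*cos(5*t)*exp(4*t) + C2*exp(4*t)*sin(5*t)

Characteristic equation r² - 8r + 41 = 0 has discriminant (-8)² - 4·(41) = -100 < 0, so r = 4 ± 5i.
Hence u_h = C1*cos(5*t)*exp(4*t) + C2*exp(4*t)*sin(5*t).
Try u_p = A*exp(-5*t). Substituting into the equation and dividing by exp(-5*t) gives A = 5/106, so u_p = 5*exp(-5*t)/106.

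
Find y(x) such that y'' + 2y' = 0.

Characteristic equation r² + 2r = 0 factors as (r + 2)r = 0, so r = -2, 0.
Hence y_h = C1*exp(-2*x) + C2.

y = C2 + C1*exp(-2*x)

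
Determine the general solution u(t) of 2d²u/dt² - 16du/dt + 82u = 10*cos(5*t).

Divide through by 2: u'' - 8u' + 41u = 5*cos(5*t).
Characteristic equation r² - 8r + 41 = 0 has discriminant (-8)² - 4·(41) = -100 < 0, so r = 4 ± 5i.
Hence u_h = C1*cos(5*t)*exp(4*t) + C2*exp(4*t)*sin(5*t).
Try u_p = A*cos(5*t) + B*sin(5*t). Substituting and equating the coefficients of cos(5t) and sin(5t) gives A = 5/116, B = -25/232, so u_p = -25*sin(5*t)/232 + 5*cos(5*t)/116.

u = -25*sin(5*t)/232 + 5*cos(5*t)/116 + C1*cos(5*t)*exp(4*t) + C2*exp(4*t)*sin(5*t)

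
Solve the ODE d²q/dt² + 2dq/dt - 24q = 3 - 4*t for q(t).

Characteristic equation r² + 2r - 24 = 0 factors as (r - 4)(r + 6) = 0, so r = 4, -6.
Hence q_h = C1*exp(4*t) + C2*exp(-6*t).
For the particular solution try q_p = A0 + A1*t. Substituting and matching coefficients of each power of t gives A0 = -1/9, A1 = 1/6, so q_p = -1/9 + t/6.

q = -1/9 + t/6 + C1*exp(4*t) + C2*exp(-6*t)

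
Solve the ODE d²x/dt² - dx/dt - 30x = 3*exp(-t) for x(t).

x = -3*exp(-t)/28 + C1*exp(6*t) + C2*exp(-5*t)

Characteristic equation r² - r - 30 = 0 factors as (r - 6)(r + 5) = 0, so r = 6, -5.
Hence x_h = C1*exp(6*t) + C2*exp(-5*t).
Try x_p = A*exp(-t). Substituting into the equation and dividing by exp(-t) gives A = -3/28, so x_p = -3*exp(-t)/28.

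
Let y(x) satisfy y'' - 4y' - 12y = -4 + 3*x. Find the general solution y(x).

Characteristic equation r² - 4r - 12 = 0 factors as (r - 6)(r + 2) = 0, so r = 6, -2.
Hence y_h = C1*exp(6*x) + C2*exp(-2*x).
For the particular solution try y_p = A0 + A1*x. Substituting and matching coefficients of each power of x gives A0 = 5/12, A1 = -1/4, so y_p = 5/12 - x/4.

y = 5/12 - x/4 + C1*exp(6*x) + C2*exp(-2*x)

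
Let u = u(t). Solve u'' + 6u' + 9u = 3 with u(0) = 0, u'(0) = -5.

Characteristic equation r² + 6r + 9 = 0 has discriminant (6)² - 4·(9) = 0, so r = -3 is a repeated root.
Hence u_h = (C1 + C2*t)*exp(-3*t).
For the particular solution try u_p = A0. Substituting and matching coefficients of each power of t gives A0 = 1/3, so u_p = 1/3.
General solution: u = 1/3 + C1*exp(-3*t) + C2*t*exp(-3*t).
Apply the initial conditions: u(0) = 1/3 + C1 = 0 and u'(0) = C2 - 3*C1 = -5. Solving gives C1 = -1/3, C2 = -6.

u = 1/3 - exp(-3*t)/3 - 6*t*exp(-3*t)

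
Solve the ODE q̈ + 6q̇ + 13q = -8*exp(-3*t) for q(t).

Characteristic equation r² + 6r + 13 = 0 has discriminant (6)² - 4·(13) = -16 < 0, so r = -3 ± 2i.
Hence q_h = C1*cos(2*t)*exp(-3*t) + C2*exp(-3*t)*sin(2*t).
Try q_p = A*exp(-3*t). Substituting into the equation and dividing by exp(-3*t) gives A = -2, so q_p = -2*exp(-3*t).

q = -2*exp(-3*t) + C1*cos(2*t)*exp(-3*t) + C2*exp(-3*t)*sin(2*t)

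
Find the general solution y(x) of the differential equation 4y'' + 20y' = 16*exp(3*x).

Divide through by 4: y'' + 5y' = 4*exp(3*x).
Characteristic equation r² + 5r = 0 factors as (r + 5)r = 0, so r = -5, 0.
Hence y_h = C1*exp(-5*x) + C2.
Try y_p = A*exp(3*x). Substituting into the equation and dividing by exp(3*x) gives A = 1/6, so y_p = exp(3*x)/6.

y = C2 + exp(3*x)/6 + C1*exp(-5*x)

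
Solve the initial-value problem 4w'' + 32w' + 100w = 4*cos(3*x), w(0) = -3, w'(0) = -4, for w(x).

w = cos(3*x)/52 + 3*sin(3*x)/104 - 1681*exp(-4*x)*sin(3*x)/312 - 157*cos(3*x)*exp(-4*x)/52

Divide through by 4: w'' + 8w' + 25w = cos(3*x).
Characteristic equation r² + 8r + 25 = 0 has discriminant (8)² - 4·(25) = -36 < 0, so r = -4 ± 3i.
Hence w_h = C1*cos(3*x)*exp(-4*x) + C2*exp(-4*x)*sin(3*x).
Try w_p = A*cos(3*x) + B*sin(3*x). Substituting and equating the coefficients of cos(3x) and sin(3x) gives A = 1/52, B = 3/104, so w_p = cos(3*x)/52 + 3*sin(3*x)/104.
General solution: w = cos(3*x)/52 + 3*sin(3*x)/104 + C1*cos(3*x)*exp(-4*x) + C2*exp(-4*x)*sin(3*x).
Apply the initial conditions: w(0) = 1/52 + C1 = -3 and w'(0) = 9/104 - 4*C1 + 3*C2 = -4. Solving gives C1 = -157/52, C2 = -1681/312.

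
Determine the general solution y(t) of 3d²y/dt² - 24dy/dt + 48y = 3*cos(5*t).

y = -40*sin(5*t)/1681 - 9*cos(5*t)/1681 + C1*exp(4*t) + C2*t*exp(4*t)

Divide through by 3: y'' - 8y' + 16y = cos(5*t).
Characteristic equation r² - 8r + 16 = 0 has discriminant (-8)² - 4·(16) = 0, so r = 4 is a repeated root.
Hence y_h = (C1 + C2*t)*exp(4*t).
Try y_p = A*cos(5*t) + B*sin(5*t). Substituting and equating the coefficients of cos(5t) and sin(5t) gives A = -9/1681, B = -40/1681, so y_p = -40*sin(5*t)/1681 - 9*cos(5*t)/1681.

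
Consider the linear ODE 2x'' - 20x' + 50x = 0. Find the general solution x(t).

Divide through by 2: x'' - 10x' + 25x = 0.
Characteristic equation r² - 10r + 25 = 0 has discriminant (-10)² - 4·(25) = 0, so r = 5 is a repeated root.
Hence x_h = (C1 + C2*t)*exp(5*t).

x = C1*exp(5*t) + C2*t*exp(5*t)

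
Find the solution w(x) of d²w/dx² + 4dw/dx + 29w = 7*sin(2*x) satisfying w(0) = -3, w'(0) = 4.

Characteristic equation r² + 4r + 29 = 0 has discriminant (4)² - 4·(29) = -100 < 0, so r = -2 ± 5i.
Hence w_h = C1*cos(5*x)*exp(-2*x) + C2*exp(-2*x)*sin(5*x).
Try w_p = A*cos(2*x) + B*sin(2*x). Substituting and equating the coefficients of cos(2x) and sin(2x) gives A = -56/689, B = 175/689, so w_p = -56*cos(2*x)/689 + 175*sin(2*x)/689.
General solution: w = -56*cos(2*x)/689 + 175*sin(2*x)/689 + C1*cos(5*x)*exp(-2*x) + C2*exp(-2*x)*sin(5*x).
Apply the initial conditions: w(0) = -56/689 + C1 = -3 and w'(0) = 350/689 - 2*C1 + 5*C2 = 4. Solving gives C1 = -2011/689, C2 = -1616/3445.

w = -56*cos(2*x)/689 + 175*sin(2*x)/689 - 2011*cos(5*x)*exp(-2*x)/689 - 1616*exp(-2*x)*sin(5*x)/3445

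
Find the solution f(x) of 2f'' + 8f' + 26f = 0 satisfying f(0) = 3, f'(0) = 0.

Divide through by 2: f'' + 4f' + 13f = 0.
Characteristic equation r² + 4r + 13 = 0 has discriminant (4)² - 4·(13) = -36 < 0, so r = -2 ± 3i.
Hence f_h = C1*cos(3*x)*exp(-2*x) + C2*exp(-2*x)*sin(3*x).
Apply the initial conditions: f(0) = C1 = 3 and f'(0) = -2*C1 + 3*C2 = 0. Solving gives C1 = 3, C2 = 2.

f = 2*exp(-2*x)*sin(3*x) + 3*cos(3*x)*exp(-2*x)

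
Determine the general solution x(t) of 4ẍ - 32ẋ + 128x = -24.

Divide through by 4: x'' - 8x' + 32x = -6.
Characteristic equation r² - 8r + 32 = 0 has discriminant (-8)² - 4·(32) = -64 < 0, so r = 4 ± 4i.
Hence x_h = C1*cos(4*t)*exp(4*t) + C2*exp(4*t)*sin(4*t).
For the particular solution try x_p = A0. Substituting and matching coefficients of each power of t gives A0 = -3/16, so x_p = -3/16.

x = -3/16 + C1*cos(4*t)*exp(4*t) + C2*exp(4*t)*sin(4*t)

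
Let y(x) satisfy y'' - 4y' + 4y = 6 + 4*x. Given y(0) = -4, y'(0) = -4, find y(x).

Characteristic equation r² - 4r + 4 = 0 has discriminant (-4)² - 4·(4) = 0, so r = 2 is a repeated root.
Hence y_h = (C1 + C2*x)*exp(2*x).
For the particular solution try y_p = A0 + A1*x. Substituting and matching coefficients of each power of x gives A0 = 5/2, A1 = 1, so y_p = 5/2 + x.
General solution: y = 5/2 + x + C1*exp(2*x) + C2*x*exp(2*x).
Apply the initial conditions: y(0) = 5/2 + C1 = -4 and y'(0) = 1 + C2 + 2*C1 = -4. Solving gives C1 = -13/2, C2 = 8.

y = 5/2 + x - 13*exp(2*x)/2 + 8*x*exp(2*x)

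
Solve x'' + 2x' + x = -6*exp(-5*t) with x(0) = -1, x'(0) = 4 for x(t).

x = -5*exp(-t)/8 - 3*exp(-5*t)/8 + 3*t*exp(-t)/2

Characteristic equation r² + 2r + 1 = 0 has discriminant (2)² - 4·(1) = 0, so r = -1 is a repeated root.
Hence x_h = (C1 + C2*t)*exp(-t).
Try x_p = A*exp(-5*t). Substituting into the equation and dividing by exp(-5*t) gives A = -3/8, so x_p = -3*exp(-5*t)/8.
General solution: x = -3*exp(-5*t)/8 + C1*exp(-t) + C2*t*exp(-t).
Apply the initial conditions: x(0) = -3/8 + C1 = -1 and x'(0) = 15/8 + C2 - C1 = 4. Solving gives C1 = -5/8, C2 = 3/2.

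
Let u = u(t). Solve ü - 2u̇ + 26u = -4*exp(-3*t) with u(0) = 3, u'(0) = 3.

u = -4*exp(-3*t)/41 - 16*exp(t)*sin(5*t)/205 + 127*cos(5*t)*exp(t)/41

Characteristic equation r² - 2r + 26 = 0 has discriminant (-2)² - 4·(26) = -100 < 0, so r = 1 ± 5i.
Hence u_h = C1*cos(5*t)*exp(t) + C2*exp(t)*sin(5*t).
Try u_p = A*exp(-3*t). Substituting into the equation and dividing by exp(-3*t) gives A = -4/41, so u_p = -4*exp(-3*t)/41.
General solution: u = -4*exp(-3*t)/41 + C1*cos(5*t)*exp(t) + C2*exp(t)*sin(5*t).
Apply the initial conditions: u(0) = -4/41 + C1 = 3 and u'(0) = 12/41 + C1 + 5*C2 = 3. Solving gives C1 = 127/41, C2 = -16/205.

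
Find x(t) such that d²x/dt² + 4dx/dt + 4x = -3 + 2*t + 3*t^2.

x = -1/8 - t + 3*t**2/4 + C1*exp(-2*t) + C2*t*exp(-2*t)

Characteristic equation r² + 4r + 4 = 0 has discriminant (4)² - 4·(4) = 0, so r = -2 is a repeated root.
Hence x_h = (C1 + C2*t)*exp(-2*t).
For the particular solution try x_p = A0 + A1*t + A2*t^2. Substituting and matching coefficients of each power of t gives A0 = -1/8, A1 = -1, A2 = 3/4, so x_p = -1/8 - t + 3*t^2/4.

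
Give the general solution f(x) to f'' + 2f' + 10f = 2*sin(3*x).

f = -12*cos(3*x)/37 + 2*sin(3*x)/37 + C1*cos(3*x)*exp(-x) + C2*exp(-x)*sin(3*x)

Characteristic equation r² + 2r + 10 = 0 has discriminant (2)² - 4·(10) = -36 < 0, so r = -1 ± 3i.
Hence f_h = C1*cos(3*x)*exp(-x) + C2*exp(-x)*sin(3*x).
Try f_p = A*cos(3*x) + B*sin(3*x). Substituting and equating the coefficients of cos(3x) and sin(3x) gives A = -12/37, B = 2/37, so f_p = -12*cos(3*x)/37 + 2*sin(3*x)/37.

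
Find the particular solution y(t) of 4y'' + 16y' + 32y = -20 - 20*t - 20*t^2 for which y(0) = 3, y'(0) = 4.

Divide through by 4: y'' + 4y' + 8y = -5 - 5*t - 5*t^2.
Characteristic equation r² + 4r + 8 = 0 has discriminant (4)² - 4·(8) = -16 < 0, so r = -2 ± 2i.
Hence y_h = C1*cos(2*t)*exp(-2*t) + C2*exp(-2*t)*sin(2*t).
For the particular solution try y_p = A0 + A1*t + A2*t^2. Substituting and matching coefficients of each power of t gives A0 = -15/32, A1 = 0, A2 = -5/8, so y_p = -15/32 - 5*t^2/8.
General solution: y = -15/32 - 5*t^2/8 + C1*cos(2*t)*exp(-2*t) + C2*exp(-2*t)*sin(2*t).
Apply the initial conditions: y(0) = -15/32 + C1 = 3 and y'(0) = -2*C1 + 2*C2 = 4. Solving gives C1 = 111/32, C2 = 175/32.

y = -15/32 - 5*t**2/8 + 111*cos(2*t)*exp(-2*t)/32 + 175*exp(-2*t)*sin(2*t)/32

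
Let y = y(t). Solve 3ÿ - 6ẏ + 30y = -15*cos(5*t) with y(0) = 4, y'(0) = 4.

y = 2*sin(5*t)/13 + 3*cos(5*t)/13 - 7*exp(t)*sin(3*t)/39 + 49*cos(3*t)*exp(t)/13

Divide through by 3: y'' - 2y' + 10y = -5*cos(5*t).
Characteristic equation r² - 2r + 10 = 0 has discriminant (-2)² - 4·(10) = -36 < 0, so r = 1 ± 3i.
Hence y_h = C1*cos(3*t)*exp(t) + C2*exp(t)*sin(3*t).
Try y_p = A*cos(5*t) + B*sin(5*t). Substituting and equating the coefficients of cos(5t) and sin(5t) gives A = 3/13, B = 2/13, so y_p = 2*sin(5*t)/13 + 3*cos(5*t)/13.
General solution: y = 2*sin(5*t)/13 + 3*cos(5*t)/13 + C1*cos(3*t)*exp(t) + C2*exp(t)*sin(3*t).
Apply the initial conditions: y(0) = 3/13 + C1 = 4 and y'(0) = 10/13 + C1 + 3*C2 = 4. Solving gives C1 = 49/13, C2 = -7/39.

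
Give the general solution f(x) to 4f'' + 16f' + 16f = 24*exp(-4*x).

f = 3*exp(-4*x)/2 + C1*exp(-2*x) + C2*x*exp(-2*x)

Divide through by 4: f'' + 4f' + 4f = 6*exp(-4*x).
Characteristic equation r² + 4r + 4 = 0 has discriminant (4)² - 4·(4) = 0, so r = -2 is a repeated root.
Hence f_h = (C1 + C2*x)*exp(-2*x).
Try f_p = A*exp(-4*x). Substituting into the equation and dividing by exp(-4*x) gives A = 3/2, so f_p = 3*exp(-4*x)/2.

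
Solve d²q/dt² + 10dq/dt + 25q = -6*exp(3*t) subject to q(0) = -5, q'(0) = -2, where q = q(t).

Characteristic equation r² + 10r + 25 = 0 has discriminant (10)² - 4·(25) = 0, so r = -5 is a repeated root.
Hence q_h = (C1 + C2*t)*exp(-5*t).
Try q_p = A*exp(3*t). Substituting into the equation and dividing by exp(3*t) gives A = -3/32, so q_p = -3*exp(3*t)/32.
General solution: q = -3*exp(3*t)/32 + C1*exp(-5*t) + C2*t*exp(-5*t).
Apply the initial conditions: q(0) = -3/32 + C1 = -5 and q'(0) = -9/32 + C2 - 5*C1 = -2. Solving gives C1 = -157/32, C2 = -105/4.

q = -157*exp(-5*t)/32 - 3*exp(3*t)/32 - 105*t*exp(-5*t)/4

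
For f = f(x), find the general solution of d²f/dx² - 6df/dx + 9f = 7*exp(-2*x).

f = 7*exp(-2*x)/25 + C1*exp(3*x) + C2*x*exp(3*x)

Characteristic equation r² - 6r + 9 = 0 has discriminant (-6)² - 4·(9) = 0, so r = 3 is a repeated root.
Hence f_h = (C1 + C2*x)*exp(3*x).
Try f_p = A*exp(-2*x). Substituting into the equation and dividing by exp(-2*x) gives A = 7/25, so f_p = 7*exp(-2*x)/25.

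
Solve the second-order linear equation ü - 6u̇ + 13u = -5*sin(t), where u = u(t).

u = -sin(t)/3 - cos(t)/6 + C1*cos(2*t)*exp(3*t) + C2*exp(3*t)*sin(2*t)

Characteristic equation r² - 6r + 13 = 0 has discriminant (-6)² - 4·(13) = -16 < 0, so r = 3 ± 2i.
Hence u_h = C1*cos(2*t)*exp(3*t) + C2*exp(3*t)*sin(2*t).
Try u_p = A*cos(t) + B*sin(t). Substituting and equating the coefficients of cos(t) and sin(t) gives A = -1/6, B = -1/3, so u_p = -sin(t)/3 - cos(t)/6.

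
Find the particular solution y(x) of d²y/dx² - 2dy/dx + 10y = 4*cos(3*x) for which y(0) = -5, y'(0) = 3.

y = -24*sin(3*x)/37 + 4*cos(3*x)/37 - 189*cos(3*x)*exp(x)/37 + 124*exp(x)*sin(3*x)/37

Characteristic equation r² - 2r + 10 = 0 has discriminant (-2)² - 4·(10) = -36 < 0, so r = 1 ± 3i.
Hence y_h = C1*cos(3*x)*exp(x) + C2*exp(x)*sin(3*x).
Try y_p = A*cos(3*x) + B*sin(3*x). Substituting and equating the coefficients of cos(3x) and sin(3x) gives A = 4/37, B = -24/37, so y_p = -24*sin(3*x)/37 + 4*cos(3*x)/37.
General solution: y = -24*sin(3*x)/37 + 4*cos(3*x)/37 + C1*cos(3*x)*exp(x) + C2*exp(x)*sin(3*x).
Apply the initial conditions: y(0) = 4/37 + C1 = -5 and y'(0) = -72/37 + C1 + 3*C2 = 3. Solving gives C1 = -189/37, C2 = 124/37.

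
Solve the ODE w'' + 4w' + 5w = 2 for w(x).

Characteristic equation r² + 4r + 5 = 0 has discriminant (4)² - 4·(5) = -4 < 0, so r = -2 ± i.
Hence w_h = C1*cos(x)*exp(-2*x) + C2*exp(-2*x)*sin(x).
For the particular solution try w_p = A0. Substituting and matching coefficients of each power of x gives A0 = 2/5, so w_p = 2/5.

w = 2/5 + C1*cos(x)*exp(-2*x) + C2*exp(-2*x)*sin(x)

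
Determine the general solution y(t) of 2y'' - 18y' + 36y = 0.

y = C1*exp(3*t) + C2*exp(6*t)

Divide through by 2: y'' - 9y' + 18y = 0.
Characteristic equation r² - 9r + 18 = 0 factors as (r - 3)(r - 6) = 0, so r = 3, 6.
Hence y_h = C1*exp(3*t) + C2*exp(6*t).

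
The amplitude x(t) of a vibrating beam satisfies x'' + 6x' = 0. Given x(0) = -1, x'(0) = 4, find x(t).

x = -1/3 - 2*exp(-6*t)/3

Characteristic equation r² + 6r = 0 factors as (r + 6)r = 0, so r = -6, 0.
Hence x_h = C1*exp(-6*t) + C2.
Apply the initial conditions: x(0) = C1 + C2 = -1 and x'(0) = -6*C1 = 4. Solving gives C1 = -2/3, C2 = -1/3.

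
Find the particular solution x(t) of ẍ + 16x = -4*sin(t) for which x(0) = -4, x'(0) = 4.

Characteristic equation r² + 16 = 0 has discriminant (0)² - 4·(16) = -64 < 0, so r = ± 4i.
Hence x_h = C1*cos(4*t) + C2*sin(4*t).
Try x_p = A*cos(t) + B*sin(t). Substituting and equating the coefficients of cos(t) and sin(t) gives A = 0, B = -4/15, so x_p = -4*sin(t)/15.
General solution: x = -4*sin(t)/15 + C1*cos(4*t) + C2*sin(4*t).
Apply the initial conditions: x(0) = C1 = -4 and x'(0) = -4/15 + 4*C2 = 4. Solving gives C1 = -4, C2 = 16/15.

x = -4*cos(4*t) - 4*sin(t)/15 + 16*sin(4*t)/15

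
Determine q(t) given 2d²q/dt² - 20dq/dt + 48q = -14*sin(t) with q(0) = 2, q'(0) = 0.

Divide through by 2: q'' - 10q' + 24q = -7*sin(t).
Characteristic equation r² - 10r + 24 = 0 factors as (r - 6)(r - 4) = 0, so r = 6, 4.
Hence q_h = C1*exp(6*t) + C2*exp(4*t).
Try q_p = A*cos(t) + B*sin(t). Substituting and equating the coefficients of cos(t) and sin(t) gives A = -70/629, B = -161/629, so q_p = -161*sin(t)/629 - 70*cos(t)/629.
General solution: q = -161*sin(t)/629 - 70*cos(t)/629 + C1*exp(6*t) + C2*exp(4*t).
Apply the initial conditions: q(0) = -70/629 + C1 + C2 = 2 and q'(0) = -161/629 + 4*C2 + 6*C1 = 0. Solving gives C1 = -303/74, C2 = 211/34.

q = -303*exp(6*t)/74 - 161*sin(t)/629 - 70*cos(t)/629 + 211*exp(4*t)/34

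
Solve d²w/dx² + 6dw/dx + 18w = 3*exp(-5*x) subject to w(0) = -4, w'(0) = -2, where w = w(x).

Characteristic equation r² + 6r + 18 = 0 has discriminant (6)² - 4·(18) = -36 < 0, so r = -3 ± 3i.
Hence w_h = C1*cos(3*x)*exp(-3*x) + C2*exp(-3*x)*sin(3*x).
Try w_p = A*exp(-5*x). Substituting into the equation and dividing by exp(-5*x) gives A = 3/13, so w_p = 3*exp(-5*x)/13.
General solution: w = 3*exp(-5*x)/13 + C1*cos(3*x)*exp(-3*x) + C2*exp(-3*x)*sin(3*x).
Apply the initial conditions: w(0) = 3/13 + C1 = -4 and w'(0) = -15/13 - 3*C1 + 3*C2 = -2. Solving gives C1 = -55/13, C2 = -176/39.

w = 3*exp(-5*x)/13 - 176*exp(-3*x)*sin(3*x)/39 - 55*cos(3*x)*exp(-3*x)/13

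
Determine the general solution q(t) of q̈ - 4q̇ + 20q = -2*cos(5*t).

Characteristic equation r² - 4r + 20 = 0 has discriminant (-4)² - 4·(20) = -64 < 0, so r = 2 ± 4i.
Hence q_h = C1*cos(4*t)*exp(2*t) + C2*exp(2*t)*sin(4*t).
Try q_p = A*cos(5*t) + B*sin(5*t). Substituting and equating the coefficients of cos(5t) and sin(5t) gives A = 2/85, B = 8/85, so q_p = 2*cos(5*t)/85 + 8*sin(5*t)/85.

q = 2*cos(5*t)/85 + 8*sin(5*t)/85 + C1*cos(4*t)*exp(2*t) + C2*exp(2*t)*sin(4*t)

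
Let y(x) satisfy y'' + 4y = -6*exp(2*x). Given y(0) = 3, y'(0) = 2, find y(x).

Characteristic equation r² + 4 = 0 has discriminant (0)² - 4·(4) = -16 < 0, so r = ± 2i.
Hence y_h = C1*cos(2*x) + C2*sin(2*x).
Try y_p = A*exp(2*x). Substituting into the equation and dividing by exp(2*x) gives A = -3/4, so y_p = -3*exp(2*x)/4.
General solution: y = -3*exp(2*x)/4 + C1*cos(2*x) + C2*sin(2*x).
Apply the initial conditions: y(0) = -3/4 + C1 = 3 and y'(0) = -3/2 + 2*C2 = 2. Solving gives C1 = 15/4, C2 = 7/4.

y = -3*exp(2*x)/4 + 7*sin(2*x)/4 + 15*cos(2*x)/4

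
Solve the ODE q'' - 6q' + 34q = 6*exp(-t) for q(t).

q = 6*exp(-t)/41 + C1*cos(5*t)*exp(3*t) + C2*exp(3*t)*sin(5*t)

Characteristic equation r² - 6r + 34 = 0 has discriminant (-6)² - 4·(34) = -100 < 0, so r = 3 ± 5i.
Hence q_h = C1*cos(5*t)*exp(3*t) + C2*exp(3*t)*sin(5*t).
Try q_p = A*exp(-t). Substituting into the equation and dividing by exp(-t) gives A = 6/41, so q_p = 6*exp(-t)/41.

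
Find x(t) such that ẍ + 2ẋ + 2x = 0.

x = C1*cos(t)*exp(-t) + C2*exp(-t)*sin(t)

Characteristic equation r² + 2r + 2 = 0 has discriminant (2)² - 4·(2) = -4 < 0, so r = -1 ± i.
Hence x_h = C1*cos(t)*exp(-t) + C2*exp(-t)*sin(t).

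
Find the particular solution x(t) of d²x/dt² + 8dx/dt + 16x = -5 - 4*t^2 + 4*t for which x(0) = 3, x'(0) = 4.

x = -17/32 + t/2 - t**2/4 + 113*exp(-4*t)/32 + 141*t*exp(-4*t)/8

Characteristic equation r² + 8r + 16 = 0 has discriminant (8)² - 4·(16) = 0, so r = -4 is a repeated root.
Hence x_h = (C1 + C2*t)*exp(-4*t).
For the particular solution try x_p = A0 + A1*t + A2*t^2. Substituting and matching coefficients of each power of t gives A0 = -17/32, A1 = 1/2, A2 = -1/4, so x_p = -17/32 + t/2 - t^2/4.
General solution: x = -17/32 + t/2 - t^2/4 + C1*exp(-4*t) + C2*t*exp(-4*t).
Apply the initial conditions: x(0) = -17/32 + C1 = 3 and x'(0) = 1/2 + C2 - 4*C1 = 4. Solving gives C1 = 113/32, C2 = 141/8.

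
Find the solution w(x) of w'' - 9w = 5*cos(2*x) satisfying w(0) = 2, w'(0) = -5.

w = -5*cos(2*x)/13 + 14*exp(3*x)/39 + 79*exp(-3*x)/39

Characteristic equation r² - 9 = 0 factors as (r - 3)(r + 3) = 0, so r = 3, -3.
Hence w_h = C1*exp(3*x) + C2*exp(-3*x).
Try w_p = A*cos(2*x) + B*sin(2*x). Substituting and equating the coefficients of cos(2x) and sin(2x) gives A = -5/13, B = 0, so w_p = -5*cos(2*x)/13.
General solution: w = -5*cos(2*x)/13 + C1*exp(3*x) + C2*exp(-3*x).
Apply the initial conditions: w(0) = -5/13 + C1 + C2 = 2 and w'(0) = -3*C2 + 3*C1 = -5. Solving gives C1 = 14/39, C2 = 79/39.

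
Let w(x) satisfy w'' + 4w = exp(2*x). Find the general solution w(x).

Characteristic equation r² + 4 = 0 has discriminant (0)² - 4·(4) = -16 < 0, so r = ± 2i.
Hence w_h = C1*cos(2*x) + C2*sin(2*x).
Try w_p = A*exp(2*x). Substituting into the equation and dividing by exp(2*x) gives A = 1/8, so w_p = exp(2*x)/8.

w = exp(2*x)/8 + C1*cos(2*x) + C2*sin(2*x)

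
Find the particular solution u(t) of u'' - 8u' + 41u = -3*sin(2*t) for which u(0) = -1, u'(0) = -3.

u = -111*sin(2*t)/1625 - 48*cos(2*t)/1625 - 1577*cos(5*t)*exp(4*t)/1625 + 331*exp(4*t)*sin(5*t)/1625

Characteristic equation r² - 8r + 41 = 0 has discriminant (-8)² - 4·(41) = -100 < 0, so r = 4 ± 5i.
Hence u_h = C1*cos(5*t)*exp(4*t) + C2*exp(4*t)*sin(5*t).
Try u_p = A*cos(2*t) + B*sin(2*t). Substituting and equating the coefficients of cos(2t) and sin(2t) gives A = -48/1625, B = -111/1625, so u_p = -111*sin(2*t)/1625 - 48*cos(2*t)/1625.
General solution: u = -111*sin(2*t)/1625 - 48*cos(2*t)/1625 + C1*cos(5*t)*exp(4*t) + C2*exp(4*t)*sin(5*t).
Apply the initial conditions: u(0) = -48/1625 + C1 = -1 and u'(0) = -222/1625 + 4*C1 + 5*C2 = -3. Solving gives C1 = -1577/1625, C2 = 331/1625.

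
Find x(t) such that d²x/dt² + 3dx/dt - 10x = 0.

x = C1*exp(-5*t) + C2*exp(2*t)

Characteristic equation r² + 3r - 10 = 0 factors as (r + 5)(r - 2) = 0, so r = -5, 2.
Hence x_h = C1*exp(-5*t) + C2*exp(2*t).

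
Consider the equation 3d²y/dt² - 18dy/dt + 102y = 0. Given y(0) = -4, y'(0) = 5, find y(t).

Divide through by 3: y'' - 6y' + 34y = 0.
Characteristic equation r² - 6r + 34 = 0 has discriminant (-6)² - 4·(34) = -100 < 0, so r = 3 ± 5i.
Hence y_h = C1*cos(5*t)*exp(3*t) + C2*exp(3*t)*sin(5*t).
Apply the initial conditions: y(0) = C1 = -4 and y'(0) = 3*C1 + 5*C2 = 5. Solving gives C1 = -4, C2 = 17/5.

y = -4*cos(5*t)*exp(3*t) + 17*exp(3*t)*sin(5*t)/5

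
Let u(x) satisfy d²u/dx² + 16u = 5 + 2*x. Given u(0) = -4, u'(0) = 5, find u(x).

u = 5/16 - 69*cos(4*x)/16 + x/8 + 39*sin(4*x)/32

Characteristic equation r² + 16 = 0 has discriminant (0)² - 4·(16) = -64 < 0, so r = ± 4i.
Hence u_h = C1*cos(4*x) + C2*sin(4*x).
For the particular solution try u_p = A0 + A1*x. Substituting and matching coefficients of each power of x gives A0 = 5/16, A1 = 1/8, so u_p = 5/16 + x/8.
General solution: u = 5/16 + x/8 + C1*cos(4*x) + C2*sin(4*x).
Apply the initial conditions: u(0) = 5/16 + C1 = -4 and u'(0) = 1/8 + 4*C2 = 5. Solving gives C1 = -69/16, C2 = 39/32.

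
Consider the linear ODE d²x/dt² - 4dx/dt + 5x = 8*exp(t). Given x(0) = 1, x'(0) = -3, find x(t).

Characteristic equation r² - 4r + 5 = 0 has discriminant (-4)² - 4·(5) = -4 < 0, so r = 2 ± i.
Hence x_h = C1*cos(t)*exp(2*t) + C2*exp(2*t)*sin(t).
Try x_p = A*exp(t). Substituting into the equation and dividing by exp(t) gives A = 4, so x_p = 4*exp(t).
General solution: x = 4*exp(t) + C1*cos(t)*exp(2*t) + C2*exp(2*t)*sin(t).
Apply the initial conditions: x(0) = 4 + C1 = 1 and x'(0) = 4 + C2 + 2*C1 = -3. Solving gives C1 = -3, C2 = -1.

x = 4*exp(t) - exp(2*t)*sin(t) - 3*cos(t)*exp(2*t)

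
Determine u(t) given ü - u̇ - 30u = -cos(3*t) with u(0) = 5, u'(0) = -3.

u = sin(3*t)/510 + 13*cos(3*t)/510 + 328*exp(6*t)/165 + 1117*exp(-5*t)/374

Characteristic equation r² - r - 30 = 0 factors as (r - 6)(r + 5) = 0, so r = 6, -5.
Hence u_h = C1*exp(6*t) + C2*exp(-5*t).
Try u_p = A*cos(3*t) + B*sin(3*t). Substituting and equating the coefficients of cos(3t) and sin(3t) gives A = 13/510, B = 1/510, so u_p = sin(3*t)/510 + 13*cos(3*t)/510.
General solution: u = sin(3*t)/510 + 13*cos(3*t)/510 + C1*exp(6*t) + C2*exp(-5*t).
Apply the initial conditions: u(0) = 13/510 + C1 + C2 = 5 and u'(0) = 1/170 - 5*C2 + 6*C1 = -3. Solving gives C1 = 328/165, C2 = 1117/374.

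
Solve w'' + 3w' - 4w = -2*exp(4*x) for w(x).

w = -exp(4*x)/12 + C1*exp(-4*x) + C2*exp(x)

Characteristic equation r² + 3r - 4 = 0 factors as (r + 4)(r - 1) = 0, so r = -4, 1.
Hence w_h = C1*exp(-4*x) + C2*exp(x).
Try w_p = A*exp(4*x). Substituting into the equation and dividing by exp(4*x) gives A = -1/12, so w_p = -exp(4*x)/12.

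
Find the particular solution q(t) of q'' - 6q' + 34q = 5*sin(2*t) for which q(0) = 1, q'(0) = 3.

q = 5*cos(2*t)/87 + 25*sin(2*t)/174 - 2*exp(3*t)*sin(5*t)/87 + 82*cos(5*t)*exp(3*t)/87

Characteristic equation r² - 6r + 34 = 0 has discriminant (-6)² - 4·(34) = -100 < 0, so r = 3 ± 5i.
Hence q_h = C1*cos(5*t)*exp(3*t) + C2*exp(3*t)*sin(5*t).
Try q_p = A*cos(2*t) + B*sin(2*t). Substituting and equating the coefficients of cos(2t) and sin(2t) gives A = 5/87, B = 25/174, so q_p = 5*cos(2*t)/87 + 25*sin(2*t)/174.
General solution: q = 5*cos(2*t)/87 + 25*sin(2*t)/174 + C1*cos(5*t)*exp(3*t) + C2*exp(3*t)*sin(5*t).
Apply the initial conditions: q(0) = 5/87 + C1 = 1 and q'(0) = 25/87 + 3*C1 + 5*C2 = 3. Solving gives C1 = 82/87, C2 = -2/87.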